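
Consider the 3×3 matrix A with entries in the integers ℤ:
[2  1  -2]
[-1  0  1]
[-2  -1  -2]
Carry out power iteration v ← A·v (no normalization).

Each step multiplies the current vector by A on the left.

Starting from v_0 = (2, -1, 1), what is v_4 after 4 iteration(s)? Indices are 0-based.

v_4 = (62, -32, 74)

v_0 = (2, -1, 1).
v_1 = A·v_0 = (1, -1, -5).
v_2 = A·v_1 = (11, -6, 9).
v_3 = A·v_2 = (-2, -2, -34).
v_4 = A·v_3 = (62, -32, 74).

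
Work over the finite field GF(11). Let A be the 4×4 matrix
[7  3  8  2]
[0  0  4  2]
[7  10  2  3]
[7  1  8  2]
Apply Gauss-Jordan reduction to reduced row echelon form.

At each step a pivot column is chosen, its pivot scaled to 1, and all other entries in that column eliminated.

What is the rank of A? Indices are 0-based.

step 1: normalize row 0 (÷7) = (1, 2, 9, 5)
  row 2: subtract 7×row0 = (0, 7, 5, 1)
  row 3: subtract 7×row0 = (0, 9, 0, 0)
step 2: exchange rows 1,2
step 2: normalize row 1 (÷7) = (0, 1, 7, 8)
  row 0: subtract 2×row1 = (1, 0, 6, 0)
  row 3: subtract 9×row1 = (0, 0, 3, 5)
step 3: normalize row 2 (÷4) = (0, 0, 1, 6)
  row 0: subtract 6×row2 = (1, 0, 0, 8)
  row 1: subtract 7×row2 = (0, 1, 0, 10)
  row 3: subtract 3×row2 = (0, 0, 0, 9)
step 4: normalize row 3 (÷9) = (0, 0, 0, 1)
  row 0: subtract 8×row3 = (1, 0, 0, 0)
  row 1: subtract 10×row3 = (0, 1, 0, 0)
  row 2: subtract 6×row3 = (0, 0, 1, 0)

rank = 4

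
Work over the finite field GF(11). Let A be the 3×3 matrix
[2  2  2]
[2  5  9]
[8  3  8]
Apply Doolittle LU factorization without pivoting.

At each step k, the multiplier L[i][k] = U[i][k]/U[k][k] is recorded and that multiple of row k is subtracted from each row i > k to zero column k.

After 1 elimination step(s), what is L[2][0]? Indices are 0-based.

Step 1: pivot at (0,0) is 2.
  row1 ← row1 − (1)·row0  ⇒  L[1][0]=1, U row1=(0, 3, 7)
  row2 ← row2 − (4)·row0  ⇒  L[2][0]=4, U row2=(0, 6, 0)

L[2][0] = 4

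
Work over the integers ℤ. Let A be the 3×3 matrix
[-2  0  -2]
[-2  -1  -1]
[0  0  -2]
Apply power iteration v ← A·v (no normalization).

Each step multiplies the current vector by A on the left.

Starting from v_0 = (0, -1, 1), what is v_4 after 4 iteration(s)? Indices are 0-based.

v_0 = (0, -1, 1).
v_1 = A·v_0 = (-2, 0, -2).
v_2 = A·v_1 = (8, 6, 4).
v_3 = A·v_2 = (-24, -26, -8).
v_4 = A·v_3 = (64, 82, 16).

v_4 = (64, 82, 16)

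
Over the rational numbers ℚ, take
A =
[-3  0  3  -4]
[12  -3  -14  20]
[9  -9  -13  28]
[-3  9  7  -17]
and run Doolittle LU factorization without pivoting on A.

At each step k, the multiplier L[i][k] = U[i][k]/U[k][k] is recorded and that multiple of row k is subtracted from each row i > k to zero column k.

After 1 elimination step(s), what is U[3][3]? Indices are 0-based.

[col 0] pivot -3
  R1 -= -4*R0 → (0, -3, -2, 4)  (L[1][0] := -4)
  R2 -= -3*R0 → (0, -9, -4, 16)  (L[2][0] := -3)
  R3 -= 1*R0 → (0, 9, 4, -13)  (L[3][0] := 1)

U[3][3] = -13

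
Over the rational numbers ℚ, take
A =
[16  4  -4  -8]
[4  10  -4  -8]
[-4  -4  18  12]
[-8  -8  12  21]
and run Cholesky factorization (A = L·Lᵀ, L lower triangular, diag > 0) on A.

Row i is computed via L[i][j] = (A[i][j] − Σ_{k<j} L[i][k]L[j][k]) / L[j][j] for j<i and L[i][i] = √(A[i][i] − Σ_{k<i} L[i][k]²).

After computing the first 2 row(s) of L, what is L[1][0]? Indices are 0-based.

Step 1: L[0][0] = √(16) = 4.
  L[1][0] = (4) / L[0][0] = 1.
Step 2: L[1][1] = √(9) = 3.

L[1][0] = 1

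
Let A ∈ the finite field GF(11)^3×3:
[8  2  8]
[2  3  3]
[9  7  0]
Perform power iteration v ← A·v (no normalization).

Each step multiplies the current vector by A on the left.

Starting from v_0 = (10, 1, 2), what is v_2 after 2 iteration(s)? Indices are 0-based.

v_0 = (10, 1, 2).
v_1 = A·v_0 = (10, 7, 9).
v_2 = A·v_1 = (1, 2, 7).

v_2 = (1, 2, 7)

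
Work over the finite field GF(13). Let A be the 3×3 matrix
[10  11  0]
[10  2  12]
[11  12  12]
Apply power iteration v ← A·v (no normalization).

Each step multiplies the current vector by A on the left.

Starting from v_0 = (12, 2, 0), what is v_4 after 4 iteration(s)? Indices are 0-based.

v_4 = (2, 7, 11)

v_0 = (12, 2, 0).
v_1 = A·v_0 = (12, 7, 0).
v_2 = A·v_1 = (2, 4, 8).
v_3 = A·v_2 = (12, 7, 10).
v_4 = A·v_3 = (2, 7, 11).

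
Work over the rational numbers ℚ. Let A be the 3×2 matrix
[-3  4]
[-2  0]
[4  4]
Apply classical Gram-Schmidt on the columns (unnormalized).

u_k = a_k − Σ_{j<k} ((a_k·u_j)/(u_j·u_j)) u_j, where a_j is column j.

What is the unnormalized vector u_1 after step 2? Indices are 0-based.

Step 1: u_0 = a_0 = (-3, -2, 4).
Step 2: u_1 = a_1 − (4/29)·u_0 = (128/29, 8/29, 100/29).

u_1 = (128/29, 8/29, 100/29)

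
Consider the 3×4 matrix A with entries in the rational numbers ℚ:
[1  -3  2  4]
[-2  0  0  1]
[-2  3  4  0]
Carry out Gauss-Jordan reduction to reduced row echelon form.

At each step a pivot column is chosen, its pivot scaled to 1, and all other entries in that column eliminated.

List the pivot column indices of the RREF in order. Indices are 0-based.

pivot columns: 0, 1, 2

[1] R0 /= 1  ⇒  (1, -3, 2, 4)
     R1 -= -2·R0  ⇒  (0, -6, 4, 9)
     R2 -= -2·R0  ⇒  (0, -3, 8, 8)
[2] R1 /= -6  ⇒  (0, 1, -2/3, -3/2)
     R0 -= -3·R1  ⇒  (1, 0, 0, -1/2)
     R2 -= -3·R1  ⇒  (0, 0, 6, 7/2)
[3] R2 /= 6  ⇒  (0, 0, 1, 7/12)
     R1 -= -2/3·R2  ⇒  (0, 1, 0, -10/9)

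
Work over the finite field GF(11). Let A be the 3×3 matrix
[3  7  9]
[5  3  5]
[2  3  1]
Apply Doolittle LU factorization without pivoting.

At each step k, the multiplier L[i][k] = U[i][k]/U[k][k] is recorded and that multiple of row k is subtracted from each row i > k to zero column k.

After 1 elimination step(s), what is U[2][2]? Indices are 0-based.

k=0: U[0][0]=3
  eliminate (1,0): mult=9, new row 1: (0, 6, 1); set L[1][0]=9
  eliminate (2,0): mult=8, new row 2: (0, 2, 6); set L[2][0]=8

U[2][2] = 6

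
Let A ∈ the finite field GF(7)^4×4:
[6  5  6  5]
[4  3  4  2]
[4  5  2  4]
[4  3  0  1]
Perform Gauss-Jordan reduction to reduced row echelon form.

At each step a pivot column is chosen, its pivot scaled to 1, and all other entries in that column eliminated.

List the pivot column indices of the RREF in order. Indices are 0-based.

pivot columns: 0, 1, 2, 3

[1] R0 /= 6  ⇒  (1, 2, 1, 2)
     R1 -= 4·R0  ⇒  (0, 2, 0, 1)
     R2 -= 4·R0  ⇒  (0, 4, 5, 3)
     R3 -= 4·R0  ⇒  (0, 2, 3, 0)
[2] R1 /= 2  ⇒  (0, 1, 0, 4)
     R0 -= 2·R1  ⇒  (1, 0, 1, 1)
     R2 -= 4·R1  ⇒  (0, 0, 5, 1)
     R3 -= 2·R1  ⇒  (0, 0, 3, 6)
[3] R2 /= 5  ⇒  (0, 0, 1, 3)
     R0 -= 1·R2  ⇒  (1, 0, 0, 5)
     R3 -= 3·R2  ⇒  (0, 0, 0, 4)
[4] R3 /= 4  ⇒  (0, 0, 0, 1)
     R0 -= 5·R3  ⇒  (1, 0, 0, 0)
     R1 -= 4·R3  ⇒  (0, 1, 0, 0)
     R2 -= 3·R3  ⇒  (0, 0, 1, 0)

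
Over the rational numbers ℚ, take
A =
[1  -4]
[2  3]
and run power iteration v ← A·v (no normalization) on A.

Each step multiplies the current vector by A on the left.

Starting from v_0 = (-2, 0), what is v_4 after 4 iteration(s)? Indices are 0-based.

v_4 = (158, 96)

v_0 = (-2, 0).
v_1 = A·v_0 = (-2, -4).
v_2 = A·v_1 = (14, -16).
v_3 = A·v_2 = (78, -20).
v_4 = A·v_3 = (158, 96).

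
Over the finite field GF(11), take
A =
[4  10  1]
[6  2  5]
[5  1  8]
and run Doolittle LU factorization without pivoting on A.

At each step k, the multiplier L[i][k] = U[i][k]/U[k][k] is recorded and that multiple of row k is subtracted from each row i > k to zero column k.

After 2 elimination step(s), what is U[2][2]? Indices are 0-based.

Step 1: pivot at (0,0) is 4.
  row1 ← row1 − (7)·row0  ⇒  L[1][0]=7, U row1=(0, 9, 9)
  row2 ← row2 − (4)·row0  ⇒  L[2][0]=4, U row2=(0, 5, 4)
Step 2: pivot at (1,1) is 9.
  row2 ← row2 − (3)·row1  ⇒  L[2][1]=3, U row2=(0, 0, 10)

U[2][2] = 10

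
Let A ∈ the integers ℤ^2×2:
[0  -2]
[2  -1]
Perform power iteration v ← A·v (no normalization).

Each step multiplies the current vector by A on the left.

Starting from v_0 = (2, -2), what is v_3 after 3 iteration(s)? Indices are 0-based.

v_3 = (-4, -26)

v_0 = (2, -2).
v_1 = A·v_0 = (4, 6).
v_2 = A·v_1 = (-12, 2).
v_3 = A·v_2 = (-4, -26).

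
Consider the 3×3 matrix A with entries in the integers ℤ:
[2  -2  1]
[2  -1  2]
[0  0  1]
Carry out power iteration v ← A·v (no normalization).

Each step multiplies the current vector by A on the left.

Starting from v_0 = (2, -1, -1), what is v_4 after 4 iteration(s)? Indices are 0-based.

v_0 = (2, -1, -1).
v_1 = A·v_0 = (5, 3, -1).
v_2 = A·v_1 = (3, 5, -1).
v_3 = A·v_2 = (-5, -1, -1).
v_4 = A·v_3 = (-9, -11, -1).

v_4 = (-9, -11, -1)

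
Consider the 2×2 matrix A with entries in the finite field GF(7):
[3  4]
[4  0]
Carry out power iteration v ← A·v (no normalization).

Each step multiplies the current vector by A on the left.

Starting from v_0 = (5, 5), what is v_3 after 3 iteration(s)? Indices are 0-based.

v_0 = (5, 5).
v_1 = A·v_0 = (0, 6).
v_2 = A·v_1 = (3, 0).
v_3 = A·v_2 = (2, 5).

v_3 = (2, 5)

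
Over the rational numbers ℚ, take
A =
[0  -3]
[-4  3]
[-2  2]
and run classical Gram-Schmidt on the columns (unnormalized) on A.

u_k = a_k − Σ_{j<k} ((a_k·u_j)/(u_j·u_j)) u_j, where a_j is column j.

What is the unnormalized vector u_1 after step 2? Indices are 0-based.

Step 1: u_0 = a_0 = (0, -4, -2).
Step 2: u_1 = a_1 − (-4/5)·u_0 = (-3, -1/5, 2/5).

u_1 = (-3, -1/5, 2/5)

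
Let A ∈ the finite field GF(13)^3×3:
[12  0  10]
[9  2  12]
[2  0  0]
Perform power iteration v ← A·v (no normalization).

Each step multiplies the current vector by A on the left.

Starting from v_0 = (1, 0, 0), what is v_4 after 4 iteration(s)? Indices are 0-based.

v_0 = (1, 0, 0).
v_1 = A·v_0 = (12, 9, 2).
v_2 = A·v_1 = (8, 7, 11).
v_3 = A·v_2 = (11, 10, 3).
v_4 = A·v_3 = (6, 12, 9).

v_4 = (6, 12, 9)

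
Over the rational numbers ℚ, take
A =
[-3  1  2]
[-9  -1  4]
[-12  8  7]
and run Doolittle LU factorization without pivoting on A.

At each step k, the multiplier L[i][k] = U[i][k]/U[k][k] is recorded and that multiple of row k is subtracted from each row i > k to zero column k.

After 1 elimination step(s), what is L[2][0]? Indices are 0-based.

Step 1: pivot at (0,0) is -3.
  row1 ← row1 − (3)·row0  ⇒  L[1][0]=3, U row1=(0, -4, -2)
  row2 ← row2 − (4)·row0  ⇒  L[2][0]=4, U row2=(0, 4, -1)

L[2][0] = 4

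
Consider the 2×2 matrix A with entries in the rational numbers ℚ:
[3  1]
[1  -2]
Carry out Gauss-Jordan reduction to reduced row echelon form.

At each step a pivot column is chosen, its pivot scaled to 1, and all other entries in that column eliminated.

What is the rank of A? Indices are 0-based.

[1] R0 /= 3  ⇒  (1, 1/3)
     R1 -= 1·R0  ⇒  (0, -7/3)
[2] R1 /= -7/3  ⇒  (0, 1)
     R0 -= 1/3·R1  ⇒  (1, 0)

rank = 2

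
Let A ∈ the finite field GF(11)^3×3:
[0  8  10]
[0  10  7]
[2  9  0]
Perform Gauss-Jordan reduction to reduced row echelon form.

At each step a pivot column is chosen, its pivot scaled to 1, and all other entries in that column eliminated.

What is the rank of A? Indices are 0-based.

rank = 2

step 1: exchange rows 0,2
step 1: normalize row 0 (÷2) = (1, 10, 0)
step 2: normalize row 1 (÷10) = (0, 1, 4)
  row 0: subtract 10×row1 = (1, 0, 4)
  row 2: subtract 8×row1 = (0, 0, 0)
skip col 2 (zero from row 2)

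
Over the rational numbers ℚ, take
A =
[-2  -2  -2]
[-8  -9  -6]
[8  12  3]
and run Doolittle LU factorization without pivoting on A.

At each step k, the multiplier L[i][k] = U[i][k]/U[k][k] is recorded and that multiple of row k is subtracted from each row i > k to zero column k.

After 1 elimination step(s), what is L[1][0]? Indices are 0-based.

Step 1: pivot at (0,0) is -2.
  row1 ← row1 − (4)·row0  ⇒  L[1][0]=4, U row1=(0, -1, 2)
  row2 ← row2 − (-4)·row0  ⇒  L[2][0]=-4, U row2=(0, 4, -5)

L[1][0] = 4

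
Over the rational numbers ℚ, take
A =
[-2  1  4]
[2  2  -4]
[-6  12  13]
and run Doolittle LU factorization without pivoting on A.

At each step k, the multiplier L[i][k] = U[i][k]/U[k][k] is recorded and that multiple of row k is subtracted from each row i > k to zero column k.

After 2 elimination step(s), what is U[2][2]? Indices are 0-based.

[col 0] pivot -2
  R1 -= -1*R0 → (0, 3, 0)  (L[1][0] := -1)
  R2 -= 3*R0 → (0, 9, 1)  (L[2][0] := 3)
[col 1] pivot 3
  R2 -= 3*R1 → (0, 0, 1)  (L[2][1] := 3)

U[2][2] = 1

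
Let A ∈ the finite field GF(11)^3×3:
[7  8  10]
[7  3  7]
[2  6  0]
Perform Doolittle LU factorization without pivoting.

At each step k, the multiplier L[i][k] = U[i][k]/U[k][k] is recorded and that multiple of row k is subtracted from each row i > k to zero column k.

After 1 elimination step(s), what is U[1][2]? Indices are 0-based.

k=0: U[0][0]=7
  eliminate (1,0): mult=1, new row 1: (0, 6, 8); set L[1][0]=1
  eliminate (2,0): mult=5, new row 2: (0, 10, 5); set L[2][0]=5

U[1][2] = 8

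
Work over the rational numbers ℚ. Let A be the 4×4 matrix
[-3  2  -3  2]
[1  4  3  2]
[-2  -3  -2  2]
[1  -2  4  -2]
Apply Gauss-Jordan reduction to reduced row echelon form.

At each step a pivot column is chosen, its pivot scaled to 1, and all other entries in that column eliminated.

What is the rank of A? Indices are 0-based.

step 1: normalize row 0 (÷-3) = (1, -2/3, 1, -2/3)
  row 1: subtract 1×row0 = (0, 14/3, 2, 8/3)
  row 2: subtract -2×row0 = (0, -13/3, 0, 2/3)
  row 3: subtract 1×row0 = (0, -4/3, 3, -4/3)
step 2: normalize row 1 (÷14/3) = (0, 1, 3/7, 4/7)
  row 0: subtract -2/3×row1 = (1, 0, 9/7, -2/7)
  row 2: subtract -13/3×row1 = (0, 0, 13/7, 22/7)
  row 3: subtract -4/3×row1 = (0, 0, 25/7, -4/7)
step 3: normalize row 2 (÷13/7) = (0, 0, 1, 22/13)
  row 0: subtract 9/7×row2 = (1, 0, 0, -32/13)
  row 1: subtract 3/7×row2 = (0, 1, 0, -2/13)
  row 3: subtract 25/7×row2 = (0, 0, 0, -86/13)
step 4: normalize row 3 (÷-86/13) = (0, 0, 0, 1)
  row 0: subtract -32/13×row3 = (1, 0, 0, 0)
  row 1: subtract -2/13×row3 = (0, 1, 0, 0)
  row 2: subtract 22/13×row3 = (0, 0, 1, 0)

rank = 4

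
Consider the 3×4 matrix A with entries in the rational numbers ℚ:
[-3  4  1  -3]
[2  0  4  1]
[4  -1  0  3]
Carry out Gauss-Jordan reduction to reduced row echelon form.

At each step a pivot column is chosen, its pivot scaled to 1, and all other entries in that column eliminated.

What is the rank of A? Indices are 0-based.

step 1: normalize row 0 (÷-3) = (1, -4/3, -1/3, 1)
  row 1: subtract 2×row0 = (0, 8/3, 14/3, -1)
  row 2: subtract 4×row0 = (0, 13/3, 4/3, -1)
step 2: normalize row 1 (÷8/3) = (0, 1, 7/4, -3/8)
  row 0: subtract -4/3×row1 = (1, 0, 2, 1/2)
  row 2: subtract 13/3×row1 = (0, 0, -25/4, 5/8)
step 3: normalize row 2 (÷-25/4) = (0, 0, 1, -1/10)
  row 0: subtract 2×row2 = (1, 0, 0, 7/10)
  row 1: subtract 7/4×row2 = (0, 1, 0, -1/5)

rank = 3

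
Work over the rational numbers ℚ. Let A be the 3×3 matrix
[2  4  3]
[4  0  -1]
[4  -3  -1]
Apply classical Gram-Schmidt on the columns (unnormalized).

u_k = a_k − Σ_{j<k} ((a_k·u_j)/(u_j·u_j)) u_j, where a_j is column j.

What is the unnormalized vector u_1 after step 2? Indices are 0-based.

Step 1: u_0 = a_0 = (2, 4, 4).
Step 2: u_1 = a_1 − (-1/9)·u_0 = (38/9, 4/9, -23/9).

u_1 = (38/9, 4/9, -23/9)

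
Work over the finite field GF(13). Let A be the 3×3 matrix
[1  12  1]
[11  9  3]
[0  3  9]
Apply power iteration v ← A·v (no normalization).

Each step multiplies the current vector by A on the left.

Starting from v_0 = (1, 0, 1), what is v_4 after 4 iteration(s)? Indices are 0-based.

v_4 = (4, 1, 11)

v_0 = (1, 0, 1).
v_1 = A·v_0 = (2, 1, 9).
v_2 = A·v_1 = (10, 6, 6).
v_3 = A·v_2 = (10, 0, 7).
v_4 = A·v_3 = (4, 1, 11).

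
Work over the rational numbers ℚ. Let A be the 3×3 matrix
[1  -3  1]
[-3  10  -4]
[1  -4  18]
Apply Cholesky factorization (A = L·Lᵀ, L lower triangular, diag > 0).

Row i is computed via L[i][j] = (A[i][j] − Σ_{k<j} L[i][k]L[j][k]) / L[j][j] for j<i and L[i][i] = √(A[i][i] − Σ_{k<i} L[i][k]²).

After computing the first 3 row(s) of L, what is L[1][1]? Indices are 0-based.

L[1][1] = 1

Step 1: L[0][0] = √(1) = 1.
  L[1][0] = (-3) / L[0][0] = -3.
Step 2: L[1][1] = √(1) = 1.
  L[2][0] = (1) / L[0][0] = 1.
  L[2][1] = (-1) / L[1][1] = -1.
Step 3: L[2][2] = √(16) = 4.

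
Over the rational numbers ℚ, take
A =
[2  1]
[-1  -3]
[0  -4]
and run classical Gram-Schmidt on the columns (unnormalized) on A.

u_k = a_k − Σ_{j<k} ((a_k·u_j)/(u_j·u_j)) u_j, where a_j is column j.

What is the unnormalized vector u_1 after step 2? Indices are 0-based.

u_1 = (-1, -2, -4)

Step 1: u_0 = a_0 = (2, -1, 0).
Step 2: u_1 = a_1 − (1)·u_0 = (-1, -2, -4).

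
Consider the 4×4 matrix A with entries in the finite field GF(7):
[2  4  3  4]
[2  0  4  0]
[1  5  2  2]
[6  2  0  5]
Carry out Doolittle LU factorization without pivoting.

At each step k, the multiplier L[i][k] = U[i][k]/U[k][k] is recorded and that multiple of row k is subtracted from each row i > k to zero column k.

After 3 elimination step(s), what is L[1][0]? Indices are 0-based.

L[1][0] = 1

k=0: U[0][0]=2
  eliminate (1,0): mult=1, new row 1: (0, 3, 1, 3); set L[1][0]=1
  eliminate (2,0): mult=4, new row 2: (0, 3, 4, 0); set L[2][0]=4
  eliminate (3,0): mult=3, new row 3: (0, 4, 5, 0); set L[3][0]=3
k=1: U[1][1]=3
  eliminate (2,1): mult=1, new row 2: (0, 0, 3, 4); set L[2][1]=1
  eliminate (3,1): mult=6, new row 3: (0, 0, 6, 3); set L[3][1]=6
k=2: U[2][2]=3
  eliminate (3,2): mult=2, new row 3: (0, 0, 0, 2); set L[3][2]=2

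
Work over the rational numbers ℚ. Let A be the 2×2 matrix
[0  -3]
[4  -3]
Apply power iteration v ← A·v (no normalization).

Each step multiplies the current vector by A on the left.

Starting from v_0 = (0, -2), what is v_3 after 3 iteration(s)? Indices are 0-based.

v_0 = (0, -2).
v_1 = A·v_0 = (6, 6).
v_2 = A·v_1 = (-18, 6).
v_3 = A·v_2 = (-18, -90).

v_3 = (-18, -90)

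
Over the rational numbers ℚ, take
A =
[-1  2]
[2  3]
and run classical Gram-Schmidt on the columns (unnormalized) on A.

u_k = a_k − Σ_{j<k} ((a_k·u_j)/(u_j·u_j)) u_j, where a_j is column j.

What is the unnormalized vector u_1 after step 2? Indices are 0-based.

u_1 = (14/5, 7/5)

Step 1: u_0 = a_0 = (-1, 2).
Step 2: u_1 = a_1 − (4/5)·u_0 = (14/5, 7/5).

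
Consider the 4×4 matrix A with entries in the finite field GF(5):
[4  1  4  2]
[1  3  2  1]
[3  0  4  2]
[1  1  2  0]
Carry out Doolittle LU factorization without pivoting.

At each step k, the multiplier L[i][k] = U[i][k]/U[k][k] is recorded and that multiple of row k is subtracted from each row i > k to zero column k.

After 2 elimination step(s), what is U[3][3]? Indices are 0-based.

U[3][3] = 3

Step 1: pivot at (0,0) is 4.
  row1 ← row1 − (4)·row0  ⇒  L[1][0]=4, U row1=(0, 4, 1, 3)
  row2 ← row2 − (2)·row0  ⇒  L[2][0]=2, U row2=(0, 3, 1, 3)
  row3 ← row3 − (4)·row0  ⇒  L[3][0]=4, U row3=(0, 2, 1, 2)
Step 2: pivot at (1,1) is 4.
  row2 ← row2 − (2)·row1  ⇒  L[2][1]=2, U row2=(0, 0, 4, 2)
  row3 ← row3 − (3)·row1  ⇒  L[3][1]=3, U row3=(0, 0, 3, 3)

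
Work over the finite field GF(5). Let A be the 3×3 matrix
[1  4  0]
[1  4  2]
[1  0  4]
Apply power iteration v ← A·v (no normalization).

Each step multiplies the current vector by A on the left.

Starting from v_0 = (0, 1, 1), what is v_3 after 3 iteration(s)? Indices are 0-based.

v_3 = (2, 2, 3)

v_0 = (0, 1, 1).
v_1 = A·v_0 = (4, 1, 4).
v_2 = A·v_1 = (3, 1, 0).
v_3 = A·v_2 = (2, 2, 3).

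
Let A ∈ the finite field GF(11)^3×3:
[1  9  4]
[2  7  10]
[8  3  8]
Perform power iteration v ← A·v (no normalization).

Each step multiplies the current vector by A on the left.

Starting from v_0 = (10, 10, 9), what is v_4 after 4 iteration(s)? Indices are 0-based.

v_0 = (10, 10, 9).
v_1 = A·v_0 = (4, 4, 6).
v_2 = A·v_1 = (9, 8, 4).
v_3 = A·v_2 = (9, 4, 7).
v_4 = A·v_3 = (7, 6, 8).

v_4 = (7, 6, 8)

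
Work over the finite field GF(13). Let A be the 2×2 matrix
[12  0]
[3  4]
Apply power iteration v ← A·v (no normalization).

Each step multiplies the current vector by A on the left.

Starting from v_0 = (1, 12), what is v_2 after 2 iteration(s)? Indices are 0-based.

v_0 = (1, 12).
v_1 = A·v_0 = (12, 12).
v_2 = A·v_1 = (1, 6).

v_2 = (1, 6)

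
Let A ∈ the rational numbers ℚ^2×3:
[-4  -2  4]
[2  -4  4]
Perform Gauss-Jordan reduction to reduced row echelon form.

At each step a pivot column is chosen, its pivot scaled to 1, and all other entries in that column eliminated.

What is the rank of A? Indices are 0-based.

rank = 2

pivot(0,0)=-4: scale R0 → (1, 1/2, -1)
  clear (1,0): R1 −= (2)R0 → (0, -5, 6)
pivot(1,1)=-5: scale R1 → (0, 1, -6/5)
  clear (0,1): R0 −= (1/2)R1 → (1, 0, -2/5)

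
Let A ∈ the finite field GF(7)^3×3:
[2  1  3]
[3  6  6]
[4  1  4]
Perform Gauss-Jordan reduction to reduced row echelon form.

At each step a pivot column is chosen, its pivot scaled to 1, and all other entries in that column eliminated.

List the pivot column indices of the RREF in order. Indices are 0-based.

pivot columns: 0, 1, 2

pivot(0,0)=2: scale R0 → (1, 4, 5)
  clear (1,0): R1 −= (3)R0 → (0, 1, 5)
  clear (2,0): R2 −= (4)R0 → (0, 6, 5)
pivot(1,1)=1: scale R1 → (0, 1, 5)
  clear (0,1): R0 −= (4)R1 → (1, 0, 6)
  clear (2,1): R2 −= (6)R1 → (0, 0, 3)
pivot(2,2)=3: scale R2 → (0, 0, 1)
  clear (0,2): R0 −= (6)R2 → (1, 0, 0)
  clear (1,2): R1 −= (5)R2 → (0, 1, 0)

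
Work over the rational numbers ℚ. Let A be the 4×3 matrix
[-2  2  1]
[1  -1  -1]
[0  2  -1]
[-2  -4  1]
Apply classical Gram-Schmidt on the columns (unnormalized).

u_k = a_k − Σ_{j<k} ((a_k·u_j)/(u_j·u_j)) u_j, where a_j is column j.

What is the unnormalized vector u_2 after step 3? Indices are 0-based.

u_2 = (1/27, -14/27, -8/9, -8/27)

Step 1: u_0 = a_0 = (-2, 1, 0, -2).
Step 2: u_1 = a_1 − (1/3)·u_0 = (8/3, -4/3, 2, -10/3).
Step 3: u_2 = a_2 − (-5/9)·u_0 − (-1/18)·u_1 = (1/27, -14/27, -8/9, -8/27).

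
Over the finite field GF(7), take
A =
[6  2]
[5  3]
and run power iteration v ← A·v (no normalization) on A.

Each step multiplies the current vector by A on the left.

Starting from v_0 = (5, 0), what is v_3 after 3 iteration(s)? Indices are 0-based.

v_3 = (3, 5)

v_0 = (5, 0).
v_1 = A·v_0 = (2, 4).
v_2 = A·v_1 = (6, 1).
v_3 = A·v_2 = (3, 5).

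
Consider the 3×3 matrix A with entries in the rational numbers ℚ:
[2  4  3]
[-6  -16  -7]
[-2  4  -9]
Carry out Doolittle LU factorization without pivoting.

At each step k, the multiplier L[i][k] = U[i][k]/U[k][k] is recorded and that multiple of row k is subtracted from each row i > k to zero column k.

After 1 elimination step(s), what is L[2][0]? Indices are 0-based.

k=0: U[0][0]=2
  eliminate (1,0): mult=-3, new row 1: (0, -4, 2); set L[1][0]=-3
  eliminate (2,0): mult=-1, new row 2: (0, 8, -6); set L[2][0]=-1

L[2][0] = -1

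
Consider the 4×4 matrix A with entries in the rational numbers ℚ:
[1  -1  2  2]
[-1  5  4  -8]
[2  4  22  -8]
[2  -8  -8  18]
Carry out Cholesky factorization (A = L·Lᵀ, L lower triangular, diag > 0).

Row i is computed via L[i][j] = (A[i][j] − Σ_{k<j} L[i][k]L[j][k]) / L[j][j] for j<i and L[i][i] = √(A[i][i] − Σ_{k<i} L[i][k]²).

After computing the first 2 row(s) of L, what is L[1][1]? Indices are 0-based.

L[1][1] = 2

Step 1: L[0][0] = √(1) = 1.
  L[1][0] = (-1) / L[0][0] = -1.
Step 2: L[1][1] = √(4) = 2.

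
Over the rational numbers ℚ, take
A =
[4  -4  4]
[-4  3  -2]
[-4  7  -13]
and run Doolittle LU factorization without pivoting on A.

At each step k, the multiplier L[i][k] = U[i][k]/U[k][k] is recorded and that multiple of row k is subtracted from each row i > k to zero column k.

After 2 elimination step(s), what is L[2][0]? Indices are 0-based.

k=0: U[0][0]=4
  eliminate (1,0): mult=-1, new row 1: (0, -1, 2); set L[1][0]=-1
  eliminate (2,0): mult=-1, new row 2: (0, 3, -9); set L[2][0]=-1
k=1: U[1][1]=-1
  eliminate (2,1): mult=-3, new row 2: (0, 0, -3); set L[2][1]=-3

L[2][0] = -1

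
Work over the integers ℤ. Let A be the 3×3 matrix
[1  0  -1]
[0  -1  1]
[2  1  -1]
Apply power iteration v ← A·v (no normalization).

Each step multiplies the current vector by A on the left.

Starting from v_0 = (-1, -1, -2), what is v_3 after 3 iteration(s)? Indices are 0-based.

v_3 = (0, 2, 2)

v_0 = (-1, -1, -2).
v_1 = A·v_0 = (1, -1, -1).
v_2 = A·v_1 = (2, 0, 2).
v_3 = A·v_2 = (0, 2, 2).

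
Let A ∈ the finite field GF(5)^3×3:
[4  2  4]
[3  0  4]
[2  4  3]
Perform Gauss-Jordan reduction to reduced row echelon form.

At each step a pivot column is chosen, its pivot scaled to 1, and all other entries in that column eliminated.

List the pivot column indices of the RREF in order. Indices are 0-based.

pivot columns: 0, 1, 2

step 1: normalize row 0 (÷4) = (1, 3, 1)
  row 1: subtract 3×row0 = (0, 1, 1)
  row 2: subtract 2×row0 = (0, 3, 1)
step 2: normalize row 1 (÷1) = (0, 1, 1)
  row 0: subtract 3×row1 = (1, 0, 3)
  row 2: subtract 3×row1 = (0, 0, 3)
step 3: normalize row 2 (÷3) = (0, 0, 1)
  row 0: subtract 3×row2 = (1, 0, 0)
  row 1: subtract 1×row2 = (0, 1, 0)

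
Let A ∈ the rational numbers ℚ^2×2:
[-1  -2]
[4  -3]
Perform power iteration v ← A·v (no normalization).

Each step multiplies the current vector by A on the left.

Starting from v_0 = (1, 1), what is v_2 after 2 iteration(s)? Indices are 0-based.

v_0 = (1, 1).
v_1 = A·v_0 = (-3, 1).
v_2 = A·v_1 = (1, -15).

v_2 = (1, -15)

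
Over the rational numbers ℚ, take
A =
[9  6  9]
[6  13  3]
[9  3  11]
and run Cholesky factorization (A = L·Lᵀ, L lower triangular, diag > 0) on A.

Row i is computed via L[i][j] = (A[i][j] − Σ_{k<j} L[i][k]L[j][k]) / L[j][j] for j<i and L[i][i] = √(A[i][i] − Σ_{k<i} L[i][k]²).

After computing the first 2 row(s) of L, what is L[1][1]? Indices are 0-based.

Step 1: L[0][0] = √(9) = 3.
  L[1][0] = (6) / L[0][0] = 2.
Step 2: L[1][1] = √(9) = 3.

L[1][1] = 3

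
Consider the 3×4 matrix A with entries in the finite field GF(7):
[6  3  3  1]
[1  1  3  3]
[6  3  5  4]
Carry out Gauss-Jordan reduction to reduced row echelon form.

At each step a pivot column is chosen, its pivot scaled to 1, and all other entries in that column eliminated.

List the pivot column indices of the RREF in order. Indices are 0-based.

pivot(0,0)=6: scale R0 → (1, 4, 4, 6)
  clear (1,0): R1 −= (1)R0 → (0, 4, 6, 4)
  clear (2,0): R2 −= (6)R0 → (0, 0, 2, 3)
pivot(1,1)=4: scale R1 → (0, 1, 5, 1)
  clear (0,1): R0 −= (4)R1 → (1, 0, 5, 2)
pivot(2,2)=2: scale R2 → (0, 0, 1, 5)
  clear (0,2): R0 −= (5)R2 → (1, 0, 0, 5)
  clear (1,2): R1 −= (5)R2 → (0, 1, 0, 4)

pivot columns: 0, 1, 2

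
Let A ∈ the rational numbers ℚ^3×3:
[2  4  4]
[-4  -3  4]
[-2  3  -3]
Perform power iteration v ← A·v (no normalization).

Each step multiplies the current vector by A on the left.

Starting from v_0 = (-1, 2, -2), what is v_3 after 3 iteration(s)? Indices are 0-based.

v_3 = (128, -602, 462)

v_0 = (-1, 2, -2).
v_1 = A·v_0 = (-2, -10, 14).
v_2 = A·v_1 = (12, 94, -68).
v_3 = A·v_2 = (128, -602, 462).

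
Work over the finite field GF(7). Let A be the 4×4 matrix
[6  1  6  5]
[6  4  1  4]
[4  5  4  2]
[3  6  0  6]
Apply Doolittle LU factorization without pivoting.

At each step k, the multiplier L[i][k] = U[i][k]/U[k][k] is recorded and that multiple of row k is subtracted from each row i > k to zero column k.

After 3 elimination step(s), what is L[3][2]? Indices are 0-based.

L[3][2] = 5

[col 0] pivot 6
  R1 -= 1*R0 → (0, 3, 2, 6)  (L[1][0] := 1)
  R2 -= 3*R0 → (0, 2, 0, 1)  (L[2][0] := 3)
  R3 -= 4*R0 → (0, 2, 4, 0)  (L[3][0] := 4)
[col 1] pivot 3
  R2 -= 3*R1 → (0, 0, 1, 4)  (L[2][1] := 3)
  R3 -= 3*R1 → (0, 0, 5, 3)  (L[3][1] := 3)
[col 2] pivot 1
  R3 -= 5*R2 → (0, 0, 0, 4)  (L[3][2] := 5)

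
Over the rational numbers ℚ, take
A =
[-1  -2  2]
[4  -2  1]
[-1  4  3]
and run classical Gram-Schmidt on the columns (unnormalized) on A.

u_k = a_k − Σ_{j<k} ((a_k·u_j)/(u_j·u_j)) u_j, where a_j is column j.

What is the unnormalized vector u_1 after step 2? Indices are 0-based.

u_1 = (-23/9, 2/9, 31/9)

Step 1: u_0 = a_0 = (-1, 4, -1).
Step 2: u_1 = a_1 − (-5/9)·u_0 = (-23/9, 2/9, 31/9).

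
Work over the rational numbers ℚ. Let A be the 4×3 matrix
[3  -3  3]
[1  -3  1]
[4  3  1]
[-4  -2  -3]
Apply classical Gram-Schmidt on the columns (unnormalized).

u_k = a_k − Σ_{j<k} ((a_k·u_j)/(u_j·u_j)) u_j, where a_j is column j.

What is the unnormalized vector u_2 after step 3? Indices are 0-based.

u_2 = (111/619, -297/619, -540/619, -531/619)

Step 1: u_0 = a_0 = (3, 1, 4, -4).
Step 2: u_1 = a_1 − (4/21)·u_0 = (-25/7, -67/21, 47/21, -26/21).
Step 3: u_2 = a_2 − (13/21)·u_0 − (-167/619)·u_1 = (111/619, -297/619, -540/619, -531/619).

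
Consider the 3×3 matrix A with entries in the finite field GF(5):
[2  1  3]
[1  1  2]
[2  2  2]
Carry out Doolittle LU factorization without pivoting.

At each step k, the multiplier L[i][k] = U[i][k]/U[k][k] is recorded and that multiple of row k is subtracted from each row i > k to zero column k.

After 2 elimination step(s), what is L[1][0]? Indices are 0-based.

k=0: U[0][0]=2
  eliminate (1,0): mult=3, new row 1: (0, 3, 3); set L[1][0]=3
  eliminate (2,0): mult=1, new row 2: (0, 1, 4); set L[2][0]=1
k=1: U[1][1]=3
  eliminate (2,1): mult=2, new row 2: (0, 0, 3); set L[2][1]=2

L[1][0] = 3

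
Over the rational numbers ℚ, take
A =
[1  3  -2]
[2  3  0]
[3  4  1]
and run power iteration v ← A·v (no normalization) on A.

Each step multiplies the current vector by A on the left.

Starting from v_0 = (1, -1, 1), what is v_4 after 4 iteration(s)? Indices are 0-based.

v_4 = (13, -157, -293)

v_0 = (1, -1, 1).
v_1 = A·v_0 = (-4, -1, 0).
v_2 = A·v_1 = (-7, -11, -16).
v_3 = A·v_2 = (-8, -47, -81).
v_4 = A·v_3 = (13, -157, -293).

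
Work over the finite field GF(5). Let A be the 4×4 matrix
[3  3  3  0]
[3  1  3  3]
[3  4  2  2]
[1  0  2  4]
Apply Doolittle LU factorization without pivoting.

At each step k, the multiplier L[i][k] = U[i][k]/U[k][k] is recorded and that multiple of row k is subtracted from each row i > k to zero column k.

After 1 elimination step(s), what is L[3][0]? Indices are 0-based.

L[3][0] = 2

Step 1: pivot at (0,0) is 3.
  row1 ← row1 − (1)·row0  ⇒  L[1][0]=1, U row1=(0, 3, 0, 3)
  row2 ← row2 − (1)·row0  ⇒  L[2][0]=1, U row2=(0, 1, 4, 2)
  row3 ← row3 − (2)·row0  ⇒  L[3][0]=2, U row3=(0, 4, 1, 4)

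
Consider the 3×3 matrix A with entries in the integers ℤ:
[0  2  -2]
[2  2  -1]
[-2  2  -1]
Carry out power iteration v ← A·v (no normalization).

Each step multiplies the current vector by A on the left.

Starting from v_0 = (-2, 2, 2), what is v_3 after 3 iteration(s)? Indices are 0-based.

v_0 = (-2, 2, 2).
v_1 = A·v_0 = (0, -2, 6).
v_2 = A·v_1 = (-16, -10, -10).
v_3 = A·v_2 = (0, -42, 22).

v_3 = (0, -42, 22)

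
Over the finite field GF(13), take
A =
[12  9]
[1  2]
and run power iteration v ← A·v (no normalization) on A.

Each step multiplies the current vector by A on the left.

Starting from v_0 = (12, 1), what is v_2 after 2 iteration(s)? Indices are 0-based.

v_0 = (12, 1).
v_1 = A·v_0 = (10, 1).
v_2 = A·v_1 = (12, 12).

v_2 = (12, 12)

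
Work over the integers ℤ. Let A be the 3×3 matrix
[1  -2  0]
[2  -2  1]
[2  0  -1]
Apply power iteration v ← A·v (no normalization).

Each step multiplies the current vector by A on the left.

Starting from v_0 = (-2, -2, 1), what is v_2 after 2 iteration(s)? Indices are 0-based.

v_0 = (-2, -2, 1).
v_1 = A·v_0 = (2, 1, -5).
v_2 = A·v_1 = (0, -3, 9).

v_2 = (0, -3, 9)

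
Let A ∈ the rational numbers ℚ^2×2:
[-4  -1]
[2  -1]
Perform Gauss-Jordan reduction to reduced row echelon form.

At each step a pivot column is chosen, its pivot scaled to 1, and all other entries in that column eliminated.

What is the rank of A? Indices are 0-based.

rank = 2

[1] R0 /= -4  ⇒  (1, 1/4)
     R1 -= 2·R0  ⇒  (0, -3/2)
[2] R1 /= -3/2  ⇒  (0, 1)
     R0 -= 1/4·R1  ⇒  (1, 0)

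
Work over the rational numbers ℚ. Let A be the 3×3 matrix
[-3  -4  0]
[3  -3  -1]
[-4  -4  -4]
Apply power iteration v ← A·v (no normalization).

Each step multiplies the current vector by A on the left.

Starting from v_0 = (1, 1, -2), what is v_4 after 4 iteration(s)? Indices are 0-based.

v_0 = (1, 1, -2).
v_1 = A·v_0 = (-7, 2, 0).
v_2 = A·v_1 = (13, -27, 20).
v_3 = A·v_2 = (69, 100, -24).
v_4 = A·v_3 = (-607, -69, -580).

v_4 = (-607, -69, -580)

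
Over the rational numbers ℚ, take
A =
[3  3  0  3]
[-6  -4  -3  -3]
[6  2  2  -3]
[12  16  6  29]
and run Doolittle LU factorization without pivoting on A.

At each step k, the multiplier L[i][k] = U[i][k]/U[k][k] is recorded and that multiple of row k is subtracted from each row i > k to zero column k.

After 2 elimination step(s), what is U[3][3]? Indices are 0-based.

U[3][3] = 11

Step 1: pivot at (0,0) is 3.
  row1 ← row1 − (-2)·row0  ⇒  L[1][0]=-2, U row1=(0, 2, -3, 3)
  row2 ← row2 − (2)·row0  ⇒  L[2][0]=2, U row2=(0, -4, 2, -9)
  row3 ← row3 − (4)·row0  ⇒  L[3][0]=4, U row3=(0, 4, 6, 17)
Step 2: pivot at (1,1) is 2.
  row2 ← row2 − (-2)·row1  ⇒  L[2][1]=-2, U row2=(0, 0, -4, -3)
  row3 ← row3 − (2)·row1  ⇒  L[3][1]=2, U row3=(0, 0, 12, 11)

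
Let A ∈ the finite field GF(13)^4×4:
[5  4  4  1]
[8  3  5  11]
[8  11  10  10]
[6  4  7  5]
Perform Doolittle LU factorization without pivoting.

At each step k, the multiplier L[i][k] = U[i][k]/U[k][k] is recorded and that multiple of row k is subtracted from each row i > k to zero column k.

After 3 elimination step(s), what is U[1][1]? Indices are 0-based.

U[1][1] = 7

k=0: U[0][0]=5
  eliminate (1,0): mult=12, new row 1: (0, 7, 9, 12); set L[1][0]=12
  eliminate (2,0): mult=12, new row 2: (0, 2, 1, 11); set L[2][0]=12
  eliminate (3,0): mult=9, new row 3: (0, 7, 10, 9); set L[3][0]=9
k=1: U[1][1]=7
  eliminate (2,1): mult=4, new row 2: (0, 0, 4, 2); set L[2][1]=4
  eliminate (3,1): mult=1, new row 3: (0, 0, 1, 10); set L[3][1]=1
k=2: U[2][2]=4
  eliminate (3,2): mult=10, new row 3: (0, 0, 0, 3); set L[3][2]=10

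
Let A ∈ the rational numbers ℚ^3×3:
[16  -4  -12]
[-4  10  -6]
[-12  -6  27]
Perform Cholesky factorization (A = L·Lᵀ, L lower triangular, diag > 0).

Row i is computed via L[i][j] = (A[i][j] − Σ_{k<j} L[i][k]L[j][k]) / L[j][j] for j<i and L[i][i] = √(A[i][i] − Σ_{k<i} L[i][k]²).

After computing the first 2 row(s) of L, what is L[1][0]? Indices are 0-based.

Step 1: L[0][0] = √(16) = 4.
  L[1][0] = (-4) / L[0][0] = -1.
Step 2: L[1][1] = √(9) = 3.

L[1][0] = -1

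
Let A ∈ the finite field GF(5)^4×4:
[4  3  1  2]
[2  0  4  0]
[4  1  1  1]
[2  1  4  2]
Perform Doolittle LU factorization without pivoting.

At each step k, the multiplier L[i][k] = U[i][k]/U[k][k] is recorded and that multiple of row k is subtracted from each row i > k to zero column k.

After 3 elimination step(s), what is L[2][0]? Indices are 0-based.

L[2][0] = 1

k=0: U[0][0]=4
  eliminate (1,0): mult=3, new row 1: (0, 1, 1, 4); set L[1][0]=3
  eliminate (2,0): mult=1, new row 2: (0, 3, 0, 4); set L[2][0]=1
  eliminate (3,0): mult=3, new row 3: (0, 2, 1, 1); set L[3][0]=3
k=1: U[1][1]=1
  eliminate (2,1): mult=3, new row 2: (0, 0, 2, 2); set L[2][1]=3
  eliminate (3,1): mult=2, new row 3: (0, 0, 4, 3); set L[3][1]=2
k=2: U[2][2]=2
  eliminate (3,2): mult=2, new row 3: (0, 0, 0, 4); set L[3][2]=2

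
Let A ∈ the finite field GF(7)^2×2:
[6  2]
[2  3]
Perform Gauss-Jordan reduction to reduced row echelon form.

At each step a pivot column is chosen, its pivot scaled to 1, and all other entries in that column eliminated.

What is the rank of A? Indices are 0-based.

pivot(0,0)=6: scale R0 → (1, 5)
  clear (1,0): R1 −= (2)R0 → (0, 0)
col 1: no nonzero at/below row 1; advance.

rank = 1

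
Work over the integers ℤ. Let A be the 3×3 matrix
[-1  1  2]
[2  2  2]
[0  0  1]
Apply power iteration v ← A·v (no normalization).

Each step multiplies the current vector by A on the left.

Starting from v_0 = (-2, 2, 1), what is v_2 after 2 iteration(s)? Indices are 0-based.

v_2 = (-2, 18, 1)

v_0 = (-2, 2, 1).
v_1 = A·v_0 = (6, 2, 1).
v_2 = A·v_1 = (-2, 18, 1).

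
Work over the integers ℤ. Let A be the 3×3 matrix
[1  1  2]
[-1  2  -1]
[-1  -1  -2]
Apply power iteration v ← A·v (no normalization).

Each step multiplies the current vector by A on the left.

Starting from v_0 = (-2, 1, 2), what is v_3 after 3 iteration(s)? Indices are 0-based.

v_0 = (-2, 1, 2).
v_1 = A·v_0 = (3, 2, -3).
v_2 = A·v_1 = (-1, 4, 1).
v_3 = A·v_2 = (5, 8, -5).

v_3 = (5, 8, -5)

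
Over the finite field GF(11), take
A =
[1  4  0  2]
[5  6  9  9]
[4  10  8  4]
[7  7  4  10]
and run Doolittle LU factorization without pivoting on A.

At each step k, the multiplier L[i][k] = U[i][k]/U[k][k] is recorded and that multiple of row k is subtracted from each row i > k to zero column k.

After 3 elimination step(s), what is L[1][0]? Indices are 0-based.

L[1][0] = 5

k=0: U[0][0]=1
  eliminate (1,0): mult=5, new row 1: (0, 8, 9, 10); set L[1][0]=5
  eliminate (2,0): mult=4, new row 2: (0, 5, 8, 7); set L[2][0]=4
  eliminate (3,0): mult=7, new row 3: (0, 1, 4, 7); set L[3][0]=7
k=1: U[1][1]=8
  eliminate (2,1): mult=2, new row 2: (0, 0, 1, 9); set L[2][1]=2
  eliminate (3,1): mult=7, new row 3: (0, 0, 7, 3); set L[3][1]=7
k=2: U[2][2]=1
  eliminate (3,2): mult=7, new row 3: (0, 0, 0, 6); set L[3][2]=7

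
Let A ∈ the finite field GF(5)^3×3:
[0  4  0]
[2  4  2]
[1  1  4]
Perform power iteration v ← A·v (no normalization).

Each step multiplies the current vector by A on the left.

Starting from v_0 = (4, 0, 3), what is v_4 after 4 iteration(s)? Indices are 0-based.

v_0 = (4, 0, 3).
v_1 = A·v_0 = (0, 4, 1).
v_2 = A·v_1 = (1, 3, 3).
v_3 = A·v_2 = (2, 0, 1).
v_4 = A·v_3 = (0, 1, 1).

v_4 = (0, 1, 1)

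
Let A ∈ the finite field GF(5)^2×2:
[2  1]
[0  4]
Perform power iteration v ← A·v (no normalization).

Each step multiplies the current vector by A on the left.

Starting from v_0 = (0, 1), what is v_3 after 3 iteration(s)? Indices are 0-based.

v_0 = (0, 1).
v_1 = A·v_0 = (1, 4).
v_2 = A·v_1 = (1, 1).
v_3 = A·v_2 = (3, 4).

v_3 = (3, 4)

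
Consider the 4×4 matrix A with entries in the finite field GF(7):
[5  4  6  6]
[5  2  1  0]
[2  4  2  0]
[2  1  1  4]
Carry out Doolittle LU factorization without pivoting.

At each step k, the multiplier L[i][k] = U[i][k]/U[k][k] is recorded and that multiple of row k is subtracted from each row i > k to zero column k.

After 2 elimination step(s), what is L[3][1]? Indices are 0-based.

L[3][1] = 1

Step 1: pivot at (0,0) is 5.
  row1 ← row1 − (1)·row0  ⇒  L[1][0]=1, U row1=(0, 5, 2, 1)
  row2 ← row2 − (6)·row0  ⇒  L[2][0]=6, U row2=(0, 1, 1, 6)
  row3 ← row3 − (6)·row0  ⇒  L[3][0]=6, U row3=(0, 5, 0, 3)
Step 2: pivot at (1,1) is 5.
  row2 ← row2 − (3)·row1  ⇒  L[2][1]=3, U row2=(0, 0, 2, 3)
  row3 ← row3 − (1)·row1  ⇒  L[3][1]=1, U row3=(0, 0, 5, 2)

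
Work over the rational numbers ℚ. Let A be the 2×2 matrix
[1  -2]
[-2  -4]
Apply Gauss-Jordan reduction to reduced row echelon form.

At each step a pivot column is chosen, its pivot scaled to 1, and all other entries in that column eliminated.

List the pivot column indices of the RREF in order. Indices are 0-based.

pivot columns: 0, 1

step 1: normalize row 0 (÷1) = (1, -2)
  row 1: subtract -2×row0 = (0, -8)
step 2: normalize row 1 (÷-8) = (0, 1)
  row 0: subtract -2×row1 = (1, 0)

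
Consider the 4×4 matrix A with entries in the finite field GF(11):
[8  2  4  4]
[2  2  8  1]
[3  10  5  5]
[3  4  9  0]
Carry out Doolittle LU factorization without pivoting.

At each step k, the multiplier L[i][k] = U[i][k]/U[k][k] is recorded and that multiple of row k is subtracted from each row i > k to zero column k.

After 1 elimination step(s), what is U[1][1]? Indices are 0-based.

U[1][1] = 7

Step 1: pivot at (0,0) is 8.
  row1 ← row1 − (3)·row0  ⇒  L[1][0]=3, U row1=(0, 7, 7, 0)
  row2 ← row2 − (10)·row0  ⇒  L[2][0]=10, U row2=(0, 1, 9, 9)
  row3 ← row3 − (10)·row0  ⇒  L[3][0]=10, U row3=(0, 6, 2, 4)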